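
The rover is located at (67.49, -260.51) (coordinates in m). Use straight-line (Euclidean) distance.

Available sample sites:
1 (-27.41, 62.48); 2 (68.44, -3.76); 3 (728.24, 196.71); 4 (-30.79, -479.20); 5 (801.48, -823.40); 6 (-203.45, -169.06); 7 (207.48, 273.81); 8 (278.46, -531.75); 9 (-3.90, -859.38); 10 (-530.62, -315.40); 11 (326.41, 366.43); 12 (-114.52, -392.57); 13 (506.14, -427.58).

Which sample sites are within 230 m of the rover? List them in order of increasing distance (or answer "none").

Distances from (67.49, -260.51):
1: √((-94.90)² + (322.99)²) = √(9006.0100 + 104322.5401) = 336.64 m
2: √((0.95)² + (256.75)²) = √(0.9025 + 65920.5625) = 256.75 m
3: √((660.75)² + (457.22)²) = √(436590.5625 + 209050.1284) = 803.52 m
4: √((-98.28)² + (-218.69)²) = √(9658.9584 + 47825.3161) = 239.76 m
5: √((733.99)² + (-562.89)²) = √(538741.3201 + 316845.1521) = 924.98 m
6: √((-270.94)² + (91.45)²) = √(73408.4836 + 8363.1025) = 285.96 m
7: √((139.99)² + (534.32)²) = √(19597.2001 + 285497.8624) = 552.35 m
8: √((210.97)² + (-271.24)²) = √(44508.3409 + 73571.1376) = 343.63 m
9: √((-71.39)² + (-598.87)²) = √(5096.5321 + 358645.2769) = 603.11 m
10: √((-598.11)² + (-54.89)²) = √(357735.5721 + 3012.9121) = 600.62 m
11: √((258.92)² + (626.94)²) = √(67039.5664 + 393053.7636) = 678.30 m
12: √((-182.01)² + (-132.06)²) = √(33127.6401 + 17439.8436) = 224.87 m
13: √((438.65)² + (-167.07)²) = √(192413.8225 + 27912.3849) = 469.39 m
Threshold 230 m: 12 (224.87 m) is within range.

12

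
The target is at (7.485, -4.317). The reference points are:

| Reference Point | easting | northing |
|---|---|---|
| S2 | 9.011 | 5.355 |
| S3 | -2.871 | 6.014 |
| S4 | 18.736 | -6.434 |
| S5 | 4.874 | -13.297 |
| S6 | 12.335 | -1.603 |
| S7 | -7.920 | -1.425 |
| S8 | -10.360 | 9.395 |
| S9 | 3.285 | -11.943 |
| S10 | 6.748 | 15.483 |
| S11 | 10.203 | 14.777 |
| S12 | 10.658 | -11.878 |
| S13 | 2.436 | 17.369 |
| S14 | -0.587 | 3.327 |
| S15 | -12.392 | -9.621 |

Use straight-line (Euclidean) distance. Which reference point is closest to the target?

S6

Distances from (7.485, -4.317):
S2: √((1.526)² + (9.672)²) = √(2.32868 + 93.54758) = 9.792
S3: √((-10.356)² + (10.331)²) = √(107.24674 + 106.72956) = 14.628
S4: √((11.251)² + (-2.117)²) = √(126.58500 + 4.48169) = 11.448
S5: √((-2.611)² + (-8.980)²) = √(6.81732 + 80.64040) = 9.352
S6: √((4.850)² + (2.714)²) = √(23.52250 + 7.36580) = 5.558
S7: √((-15.405)² + (2.892)²) = √(237.31403 + 8.36366) = 15.674
S8: √((-17.845)² + (13.712)²) = √(318.44402 + 188.01894) = 22.505
S9: √((-4.200)² + (-7.626)²) = √(17.64000 + 58.15588) = 8.706
S10: √((-0.737)² + (19.800)²) = √(0.54317 + 392.04000) = 19.814
S11: √((2.718)² + (19.094)²) = √(7.38752 + 364.58084) = 19.286
S12: √((3.173)² + (-7.561)²) = √(10.06793 + 57.16872) = 8.200
S13: √((-5.049)² + (21.686)²) = √(25.49240 + 470.28260) = 22.266
S14: √((-8.072)² + (7.644)²) = √(65.15718 + 58.43074) = 11.117
S15: √((-19.877)² + (-5.304)²) = √(395.09513 + 28.13242) = 20.572
Minimum: S6 at 5.558.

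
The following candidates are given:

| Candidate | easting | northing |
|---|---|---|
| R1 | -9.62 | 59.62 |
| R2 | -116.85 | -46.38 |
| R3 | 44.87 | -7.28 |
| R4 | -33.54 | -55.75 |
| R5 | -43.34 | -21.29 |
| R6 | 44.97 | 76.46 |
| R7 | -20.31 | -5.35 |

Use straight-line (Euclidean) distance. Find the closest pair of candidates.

Pairwise distances:
R5–R7: √((23.03)² + (15.94)²) = √(530.3809 + 254.0836) = 28.01
R4–R5: √((-9.80)² + (34.46)²) = √(96.0400 + 1187.4916) = 35.83
R4–R7: √((13.23)² + (50.40)²) = √(175.0329 + 2540.1600) = 52.11
R1–R6: √((54.59)² + (16.84)²) = √(2980.0681 + 283.5856) = 57.13
R3–R7: √((-65.18)² + (1.93)²) = √(4248.4324 + 3.7249) = 65.21
R1–R7: √((-10.69)² + (-64.97)²) = √(114.2761 + 4221.1009) = 65.84
R2–R5: √((73.51)² + (25.09)²) = √(5403.7201 + 629.5081) = 77.67
R3–R6: √((0.10)² + (83.74)²) = √(0.0100 + 7012.3876) = 83.74
R2–R4: √((83.31)² + (-9.37)²) = √(6940.5561 + 87.7969) = 83.84
R1–R3: √((54.49)² + (-66.90)²) = √(2969.1601 + 4475.6100) = 86.28
R1–R5: √((-33.72)² + (-80.91)²) = √(1137.0384 + 6546.4281) = 87.66
R3–R5: √((-88.21)² + (-14.01)²) = √(7781.0041 + 196.2801) = 89.32
R3–R4: √((-78.41)² + (-48.47)²) = √(6148.1281 + 2349.3409) = 92.18
R6–R7: √((-65.28)² + (-81.81)²) = √(4261.4784 + 6692.8761) = 104.66
R2–R7: √((96.54)² + (41.03)²) = √(9319.9716 + 1683.4609) = 104.90
R1–R4: √((-23.92)² + (-115.37)²) = √(572.1664 + 13310.2369) = 117.82
R5–R6: √((88.31)² + (97.75)²) = √(7798.6561 + 9555.0625) = 131.73
R1–R2: √((-107.23)² + (-106.00)²) = √(11498.2729 + 11236.0000) = 150.78
R4–R6: √((78.51)² + (132.21)²) = √(6163.8201 + 17479.4841) = 153.76
R2–R3: √((161.72)² + (39.10)²) = √(26153.3584 + 1528.8100) = 166.38
R2–R6: √((161.82)² + (122.84)²) = √(26185.7124 + 15089.6656) = 203.16
Closest pair: R5–R7 at 28.01.

R5 and R7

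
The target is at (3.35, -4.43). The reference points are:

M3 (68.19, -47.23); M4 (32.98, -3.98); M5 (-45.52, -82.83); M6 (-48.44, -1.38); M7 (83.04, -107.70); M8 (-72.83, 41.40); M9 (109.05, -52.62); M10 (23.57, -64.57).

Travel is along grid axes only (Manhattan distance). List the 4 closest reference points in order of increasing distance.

M4, M6, M10, M3

Distances from (3.35, -4.43):
M3: |64.84| + |-42.80| = 64.84 + 42.80 = 107.64
M4: |29.63| + |0.45| = 29.63 + 0.45 = 30.08
M5: |-48.87| + |-78.40| = 48.87 + 78.40 = 127.27
M6: |-51.79| + |3.05| = 51.79 + 3.05 = 54.84
M7: |79.69| + |-103.27| = 79.69 + 103.27 = 182.96
M8: |-76.18| + |45.83| = 76.18 + 45.83 = 122.01
M9: |105.70| + |-48.19| = 105.70 + 48.19 = 153.89
M10: |20.22| + |-60.14| = 20.22 + 60.14 = 80.36
Sorted: M4 (30.08) < M6 (54.84) < M10 (80.36) < M3 (107.64) < M8 (122.01) < M5 (127.27) < …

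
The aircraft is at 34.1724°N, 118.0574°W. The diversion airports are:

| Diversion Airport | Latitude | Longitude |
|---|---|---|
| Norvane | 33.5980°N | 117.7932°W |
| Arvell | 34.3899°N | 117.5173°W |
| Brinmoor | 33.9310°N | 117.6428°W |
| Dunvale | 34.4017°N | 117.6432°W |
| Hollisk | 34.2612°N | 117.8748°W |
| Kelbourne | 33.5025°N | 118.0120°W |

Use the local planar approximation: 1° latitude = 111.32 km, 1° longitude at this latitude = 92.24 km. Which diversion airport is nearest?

Distances from 34.1724°N, 118.0574°W:
Norvane: √((-0.5744·111.32)² + (0.2642·92.24)²) = √(4088.605964 + 593.887542) = 68.4287 km
Arvell: √((0.2175·111.32)² + (0.5401·92.24)²) = √(586.225786 + 2481.915225) = 55.3908 km
Brinmoor: √((-0.2414·111.32)² + (0.4146·92.24)²) = √(722.139211 + 1462.504409) = 46.7402 km
Dunvale: √((0.2293·111.32)² + (0.4142·92.24)²) = √(651.560135 + 1459.683765) = 45.9483 km
Hollisk: √((0.0888·111.32)² + (0.1826·92.24)²) = √(97.717495 + 283.687457) = 19.5296 km
Kelbourne: √((-0.6699·111.32)² + (0.0454·92.24)²) = √(5561.172300 + 17.536798) = 74.6908 km
Minimum: Hollisk at 19.5296 km.

Hollisk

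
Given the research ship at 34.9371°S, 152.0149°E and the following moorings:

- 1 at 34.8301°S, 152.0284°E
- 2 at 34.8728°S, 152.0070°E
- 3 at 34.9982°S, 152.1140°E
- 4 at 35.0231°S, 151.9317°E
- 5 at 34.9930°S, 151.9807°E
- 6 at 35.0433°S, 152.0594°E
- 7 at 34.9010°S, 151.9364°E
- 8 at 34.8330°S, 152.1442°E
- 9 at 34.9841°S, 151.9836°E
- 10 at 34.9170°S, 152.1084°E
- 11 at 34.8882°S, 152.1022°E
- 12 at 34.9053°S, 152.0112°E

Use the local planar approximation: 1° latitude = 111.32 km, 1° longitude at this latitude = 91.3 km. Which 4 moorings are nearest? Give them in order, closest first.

Distances from 34.9371°S, 152.0149°E:
1: √((0.1070·111.32)² + (0.0135·91.3)²) = √(141.877638 + 1.519180) = 11.9748 km
2: √((0.0643·111.32)² + (-0.0079·91.3)²) = √(51.235189 + 0.520230) = 7.1941 km
3: √((-0.0611·111.32)² + (0.0991·91.3)²) = √(46.262470 + 81.863228) = 11.3193 km
4: √((-0.0860·111.32)² + (-0.0832·91.3)²) = √(91.652285 + 57.701647) = 12.2210 km
5: √((-0.0559·111.32)² + (-0.0342·91.3)²) = √(38.723090 + 9.749756) = 6.9622 km
6: √((-0.1062·111.32)² + (0.0445·91.3)²) = √(139.764035 + 16.506750) = 12.5008 km
7: √((0.0361·111.32)² + (-0.0785·91.3)²) = √(16.149564 + 51.366606) = 8.2168 km
8: √((0.1041·111.32)² + (0.1293·91.3)²) = √(134.291293 + 139.360150) = 16.5424 km
9: √((-0.0470·111.32)² + (-0.0313·91.3)²) = √(27.374243 + 8.166392) = 5.9616 km
10: √((0.0201·111.32)² + (0.0935·91.3)²) = √(5.006549 + 72.872686) = 8.8249 km
11: √((0.0489·111.32)² + (0.0873·91.3)²) = √(29.632215 + 63.528711) = 9.6520 km
12: √((0.0318·111.32)² + (-0.0037·91.3)²) = √(12.531430 + 0.114116) = 3.5561 km
Sorted: 12 (3.5561 km) < 9 (5.9616 km) < 5 (6.9622 km) < 2 (7.1941 km) < 7 (8.2168 km) < 10 (8.8249 km) < …

12, 9, 5, 2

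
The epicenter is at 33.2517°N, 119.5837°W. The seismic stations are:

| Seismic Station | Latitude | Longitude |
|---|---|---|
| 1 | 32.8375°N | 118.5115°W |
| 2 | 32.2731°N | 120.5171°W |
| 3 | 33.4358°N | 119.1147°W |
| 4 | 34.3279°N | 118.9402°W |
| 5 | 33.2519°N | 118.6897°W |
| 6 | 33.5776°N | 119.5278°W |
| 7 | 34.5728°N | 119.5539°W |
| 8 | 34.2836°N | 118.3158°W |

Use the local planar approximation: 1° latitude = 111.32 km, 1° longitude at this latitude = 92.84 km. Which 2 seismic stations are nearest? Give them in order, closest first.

6, 3

Distances from 33.2517°N, 119.5837°W:
1: √((-0.4142·111.32)² + (1.0722·92.84)²) = √(2126.016273 + 9908.818405) = 109.7034 km
2: √((-0.9786·111.32)² + (-0.9334·92.84)²) = √(11867.433811 + 7509.410692) = 139.2007 km
3: √((0.1841·111.32)² + (0.4690·92.84)²) = √(420.004528 + 1895.902281) = 48.1239 km
4: √((1.0762·111.32)² + (0.6435·92.84)²) = √(14352.659133 + 3569.171086) = 133.8724 km
5: √((0.0002·111.32)² + (0.8940·92.84)²) = √(0.000496 + 6888.827361) = 82.9990 km
6: √((0.3259·111.32)² + (0.0559·92.84)²) = √(1316.179482 + 26.933567) = 36.6485 km
7: √((1.3211·111.32)² + (0.0298·92.84)²) = √(21628.070694 + 7.654253) = 147.0909 km
8: √((1.0319·111.32)² + (1.2679·92.84)²) = √(13195.371453 + 13856.076334) = 164.4732 km
Sorted: 6 (36.6485 km) < 3 (48.1239 km) < 5 (82.9990 km) < 1 (109.7034 km) < …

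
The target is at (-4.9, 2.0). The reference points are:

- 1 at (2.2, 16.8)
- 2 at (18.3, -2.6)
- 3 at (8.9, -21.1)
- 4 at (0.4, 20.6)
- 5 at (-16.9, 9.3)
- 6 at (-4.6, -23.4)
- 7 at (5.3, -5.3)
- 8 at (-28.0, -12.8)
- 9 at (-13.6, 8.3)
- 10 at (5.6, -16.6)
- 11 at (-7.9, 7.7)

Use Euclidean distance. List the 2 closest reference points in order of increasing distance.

11, 9

Distances from (-4.9, 2.0):
1: 16.4
2: 23.7
3: 26.9
4: 19.3
5: 14.0
6: 25.4
7: 12.5
8: 27.4
9: 10.7
10: 21.4
11: 6.4
Sorted: 11 (6.4) < 9 (10.7) < 7 (12.5) < 5 (14.0) < …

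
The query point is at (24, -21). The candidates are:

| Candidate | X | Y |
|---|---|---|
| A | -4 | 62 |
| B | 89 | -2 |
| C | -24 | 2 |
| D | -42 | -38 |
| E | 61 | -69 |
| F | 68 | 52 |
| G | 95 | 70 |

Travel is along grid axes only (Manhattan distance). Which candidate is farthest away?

Distances from (24, -21):
A: |-28| + |83| = 28 + 83 = 111
B: |65| + |19| = 65 + 19 = 84
C: |-48| + |23| = 48 + 23 = 71
D: |-66| + |-17| = 66 + 17 = 83
E: |37| + |-48| = 37 + 48 = 85
F: |44| + |73| = 44 + 73 = 117
G: |71| + |91| = 71 + 91 = 162
Maximum: G at 162.

G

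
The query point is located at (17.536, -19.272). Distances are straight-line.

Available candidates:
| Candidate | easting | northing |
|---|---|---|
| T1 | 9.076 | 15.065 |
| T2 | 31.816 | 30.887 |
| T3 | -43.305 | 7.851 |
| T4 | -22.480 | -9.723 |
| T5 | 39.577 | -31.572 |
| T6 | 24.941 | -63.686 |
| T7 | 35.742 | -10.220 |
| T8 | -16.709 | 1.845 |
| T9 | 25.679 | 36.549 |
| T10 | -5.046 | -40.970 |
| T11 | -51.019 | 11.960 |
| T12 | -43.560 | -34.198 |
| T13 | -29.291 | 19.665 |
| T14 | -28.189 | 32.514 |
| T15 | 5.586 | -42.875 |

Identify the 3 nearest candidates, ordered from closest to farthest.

Distances from (17.536, -19.272):
T1: 35.364
T2: 52.152
T3: 66.613
T4: 41.140
T5: 25.241
T6: 45.027
T7: 20.332
T8: 40.232
T9: 56.412
T10: 31.317
T11: 75.334
T12: 62.893
T13: 60.900
T14: 69.084
T15: 26.456
Sorted: T7 (20.332) < T5 (25.241) < T15 (26.456) < T10 (31.317) < T1 (35.364) < …

T7, T5, T15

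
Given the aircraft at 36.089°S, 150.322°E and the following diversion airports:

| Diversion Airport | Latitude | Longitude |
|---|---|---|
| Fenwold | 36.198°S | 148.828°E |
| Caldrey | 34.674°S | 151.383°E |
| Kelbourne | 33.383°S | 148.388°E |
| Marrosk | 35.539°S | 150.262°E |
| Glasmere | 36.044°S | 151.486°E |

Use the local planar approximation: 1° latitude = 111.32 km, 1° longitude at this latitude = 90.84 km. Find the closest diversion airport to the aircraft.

Distances from 36.089°S, 150.322°E:
Fenwold: √((-0.109·111.32)² + (-1.494·90.84)²) = √(147.23104 + 18418.55037) = 136.256 km
Caldrey: √((1.415·111.32)² + (1.061·90.84)²) = √(24811.85732 + 9289.34342) = 184.665 km
Kelbourne: √((2.706·111.32)² + (-1.934·90.84)²) = √(90740.66963 + 30865.06462) = 348.720 km
Marrosk: √((0.550·111.32)² + (-0.060·90.84)²) = √(3748.62308 + 29.70686) = 61.468 km
Glasmere: √((0.045·111.32)² + (1.164·90.84)²) = √(25.09409 + 11180.47389) = 105.856 km
Minimum: Marrosk at 61.468 km.

Marrosk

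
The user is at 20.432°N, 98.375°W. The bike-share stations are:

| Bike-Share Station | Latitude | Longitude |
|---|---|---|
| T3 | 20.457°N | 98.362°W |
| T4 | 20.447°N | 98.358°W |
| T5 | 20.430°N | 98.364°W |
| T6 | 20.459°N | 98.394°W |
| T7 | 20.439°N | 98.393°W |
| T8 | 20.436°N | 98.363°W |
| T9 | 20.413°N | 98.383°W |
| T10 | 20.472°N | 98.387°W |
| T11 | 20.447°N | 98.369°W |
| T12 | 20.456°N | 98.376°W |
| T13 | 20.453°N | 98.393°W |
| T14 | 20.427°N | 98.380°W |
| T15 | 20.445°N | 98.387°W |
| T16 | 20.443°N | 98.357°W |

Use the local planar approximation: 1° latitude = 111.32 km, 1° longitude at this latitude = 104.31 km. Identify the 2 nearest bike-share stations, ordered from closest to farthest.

Distances from 20.432°N, 98.375°W:
T3: √((0.025·111.32)² + (0.013·104.31)²) = √(7.74509 + 1.83882) = 3.096 km
T4: √((0.015·111.32)² + (0.017·104.31)²) = √(2.78823 + 3.14449) = 2.436 km
T5: √((-0.002·111.32)² + (0.011·104.31)²) = √(0.04957 + 1.31655) = 1.169 km
T6: √((0.027·111.32)² + (-0.019·104.31)²) = √(9.03387 + 3.92789) = 3.600 km
T7: √((0.007·111.32)² + (-0.018·104.31)²) = √(0.60721 + 3.52531) = 2.033 km
T8: √((0.004·111.32)² + (0.012·104.31)²) = √(0.19827 + 1.56680) = 1.329 km
T9: √((-0.019·111.32)² + (-0.008·104.31)²) = √(4.47356 + 0.69636) = 2.274 km
T10: √((0.040·111.32)² + (-0.012·104.31)²) = √(19.82743 + 1.56680) = 4.625 km
T11: √((0.015·111.32)² + (0.006·104.31)²) = √(2.78823 + 0.39170) = 1.783 km
T12: √((0.024·111.32)² + (-0.001·104.31)²) = √(7.13787 + 0.01088) = 2.674 km
T13: √((0.021·111.32)² + (-0.018·104.31)²) = √(5.46493 + 3.52531) = 2.998 km
T14: √((-0.005·111.32)² + (-0.005·104.31)²) = √(0.30980 + 0.27201) = 0.763 km
T15: √((0.013·111.32)² + (-0.012·104.31)²) = √(2.09427 + 1.56680) = 1.913 km
T16: √((0.011·111.32)² + (0.018·104.31)²) = √(1.49945 + 3.52531) = 2.242 km
Sorted: T14 (0.763 km) < T5 (1.169 km) < T8 (1.329 km) < T11 (1.783 km) < …

T14, T5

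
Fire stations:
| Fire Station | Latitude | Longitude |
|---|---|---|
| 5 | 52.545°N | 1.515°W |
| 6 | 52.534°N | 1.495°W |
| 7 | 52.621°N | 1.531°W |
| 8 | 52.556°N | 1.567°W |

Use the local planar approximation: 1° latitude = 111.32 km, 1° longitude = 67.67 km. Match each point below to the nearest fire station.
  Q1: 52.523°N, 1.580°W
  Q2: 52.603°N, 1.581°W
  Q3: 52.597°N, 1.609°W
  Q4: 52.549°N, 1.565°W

Q1→8; Q2→7; Q3→8; Q4→8

Q1 at 52.523°N, 1.580°W:
  5: 5.034 km
  6: 5.881 km
  7: 11.402 km
  8: 3.777 km
  → nearest: 8 (3.777 km)
Q2 at 52.603°N, 1.581°W:
  5: 7.851 km
  6: 9.637 km
  7: 3.932 km
  8: 5.317 km
  → nearest: 7 (3.932 km)
Q3 at 52.597°N, 1.609°W:
  5: 8.601 km
  6: 10.426 km
  7: 5.916 km
  8: 5.377 km
  → nearest: 8 (5.377 km)
Q4 at 52.549°N, 1.565°W:
  5: 3.413 km
  6: 5.023 km
  7: 8.339 km
  8: 0.791 km
  → nearest: 8 (0.791 km)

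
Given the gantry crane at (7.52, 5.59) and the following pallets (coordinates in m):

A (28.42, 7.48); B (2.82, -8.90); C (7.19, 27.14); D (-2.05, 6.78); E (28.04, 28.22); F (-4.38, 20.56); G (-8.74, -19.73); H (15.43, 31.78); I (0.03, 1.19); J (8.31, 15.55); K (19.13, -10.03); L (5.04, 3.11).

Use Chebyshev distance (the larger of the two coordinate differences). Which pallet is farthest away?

Distances from (7.52, 5.59):
A: max(|20.90|, |1.89|) = 20.90 m
B: max(|-4.70|, |-14.49|) = 14.49 m
C: max(|-0.33|, |21.55|) = 21.55 m
D: max(|-9.57|, |1.19|) = 9.57 m
E: max(|20.52|, |22.63|) = 22.63 m
F: max(|-11.90|, |14.97|) = 14.97 m
G: max(|-16.26|, |-25.32|) = 25.32 m
H: max(|7.91|, |26.19|) = 26.19 m
I: max(|-7.49|, |-4.40|) = 7.49 m
J: max(|0.79|, |9.96|) = 9.96 m
K: max(|11.61|, |-15.62|) = 15.62 m
L: max(|-2.48|, |-2.48|) = 2.48 m
Maximum: H at 26.19 m.

H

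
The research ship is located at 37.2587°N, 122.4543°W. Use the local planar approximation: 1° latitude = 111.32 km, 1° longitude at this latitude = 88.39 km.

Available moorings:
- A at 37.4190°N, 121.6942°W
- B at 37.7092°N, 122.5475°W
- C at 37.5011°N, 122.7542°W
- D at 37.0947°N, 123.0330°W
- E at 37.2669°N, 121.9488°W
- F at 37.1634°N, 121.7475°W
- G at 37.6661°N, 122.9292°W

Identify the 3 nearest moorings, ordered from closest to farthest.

C, E, B

Distances from 37.2587°N, 122.4543°W:
A: 69.5146 km
B: 50.8218 km
C: 37.8261 km
D: 54.3116 km
E: 44.6905 km
F: 63.3684 km
G: 61.7965 km
Sorted: C (37.8261 km) < E (44.6905 km) < B (50.8218 km) < D (54.3116 km) < G (61.7965 km) < …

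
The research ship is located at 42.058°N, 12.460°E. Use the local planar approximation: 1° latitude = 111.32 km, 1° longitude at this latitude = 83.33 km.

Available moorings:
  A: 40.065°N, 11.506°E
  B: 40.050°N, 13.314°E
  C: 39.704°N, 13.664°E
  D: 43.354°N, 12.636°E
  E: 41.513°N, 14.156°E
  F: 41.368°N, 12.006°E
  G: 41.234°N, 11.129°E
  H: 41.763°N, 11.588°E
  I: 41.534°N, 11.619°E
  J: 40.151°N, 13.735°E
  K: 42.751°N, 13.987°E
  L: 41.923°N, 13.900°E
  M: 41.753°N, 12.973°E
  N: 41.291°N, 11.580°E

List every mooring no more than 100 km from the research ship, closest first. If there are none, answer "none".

M, H, F, I

Distances from 42.058°N, 12.460°E:
A: √((-1.993·111.32)² + (-0.954·83.33)²) = √(49222.19683 + 6319.74439) = 235.673 km
B: √((-2.008·111.32)² + (0.854·83.33)²) = √(49965.91125 + 5064.28928) = 234.585 km
C: √((-2.354·111.32)² + (1.204·83.33)²) = √(68668.77696 + 10065.97245) = 280.597 km
D: √((1.296·111.32)² + (0.176·83.33)²) = √(20814.04065 + 215.09390) = 145.014 km
E: √((-0.545·111.32)² + (1.696·83.33)²) = √(3680.77610 + 19973.51313) = 153.800 km
F: √((-0.690·111.32)² + (-0.454·83.33)²) = √(5899.89900 + 1431.24660) = 85.622 km
G: √((-0.824·111.32)² + (-1.331·83.33)²) = √(8413.96728 + 12301.52276) = 143.929 km
H: √((-0.295·111.32)² + (-0.872·83.33)²) = √(1078.42619 + 5280.02202) = 79.740 km
I: √((-0.524·111.32)² + (-0.841·83.33)²) = √(3402.58489 + 4911.28069) = 91.180 km
J: √((-1.907·111.32)² + (1.275·83.33)²) = √(45065.87227 + 11288.15939) = 237.390 km
K: √((0.693·111.32)² + (1.527·83.33)²) = √(5951.31400 + 16191.26712) = 148.804 km
L: √((-0.135·111.32)² + (1.440·83.33)²) = √(225.84680 + 14398.84802) = 120.933 km
M: √((-0.305·111.32)² + (0.513·83.33)²) = √(1152.77905 + 1827.41630) = 54.591 km
N: √((-0.767·111.32)² + (-0.880·83.33)²) = √(7290.16106 + 5377.34756) = 112.550 km
Threshold 100 km: M (54.591 km), H (79.740 km), F (85.622 km), I (91.180 km) are within range.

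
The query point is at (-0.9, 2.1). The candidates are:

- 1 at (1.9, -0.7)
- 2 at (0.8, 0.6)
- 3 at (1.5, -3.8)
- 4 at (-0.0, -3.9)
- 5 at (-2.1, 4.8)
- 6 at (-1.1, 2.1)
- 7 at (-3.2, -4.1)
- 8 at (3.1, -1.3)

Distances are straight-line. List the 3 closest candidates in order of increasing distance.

6, 2, 5

Distances from (-0.9, 2.1):
1: √((2.8)² + (-2.8)²) = √(7.840 + 7.840) = 4.0
2: √((1.7)² + (-1.5)²) = √(2.890 + 2.250) = 2.3
3: √((2.4)² + (-5.9)²) = √(5.760 + 34.810) = 6.4
4: √((0.9)² + (-6.0)²) = √(0.810 + 36.000) = 6.1
5: √((-1.2)² + (2.7)²) = √(1.440 + 7.290) = 3.0
6: √((-0.2)² + (0.0)²) = √(0.040 + 0.000) = 0.2
7: √((-2.3)² + (-6.2)²) = √(5.290 + 38.440) = 6.6
8: √((4.0)² + (-3.4)²) = √(16.000 + 11.560) = 5.2
Sorted: 6 (0.2) < 2 (2.3) < 5 (3.0) < 1 (4.0) < 8 (5.2) < …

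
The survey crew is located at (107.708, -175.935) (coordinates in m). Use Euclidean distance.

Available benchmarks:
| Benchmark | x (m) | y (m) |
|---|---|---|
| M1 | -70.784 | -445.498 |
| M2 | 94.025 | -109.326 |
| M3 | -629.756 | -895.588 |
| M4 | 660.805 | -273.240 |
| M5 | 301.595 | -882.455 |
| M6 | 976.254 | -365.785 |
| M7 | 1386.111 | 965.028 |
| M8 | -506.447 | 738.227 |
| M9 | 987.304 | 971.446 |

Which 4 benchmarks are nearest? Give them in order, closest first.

Distances from (107.708, -175.935):
M1: √((-178.492)² + (-269.563)²) = √(31859.39406 + 72664.21097) = 323.301 m
M2: √((-13.683)² + (66.609)²) = √(187.22449 + 4436.75888) = 68.000 m
M3: √((-737.464)² + (-719.653)²) = √(543853.15130 + 517900.44041) = 1030.414 m
M4: √((553.097)² + (-97.305)²) = √(305916.29141 + 9468.26303) = 561.591 m
M5: √((193.887)² + (-706.520)²) = √(37592.16877 + 499170.51040) = 732.641 m
M6: √((868.546)² + (-189.850)²) = √(754372.15412 + 36043.02250) = 889.053 m
M7: √((1278.403)² + (1140.963)²) = √(1634314.23041 + 1301796.56737) = 1713.508 m
M8: √((-614.155)² + (914.162)²) = √(377186.36402 + 835692.16224) = 1101.308 m
M9: √((879.596)² + (1147.381)²) = √(773689.12322 + 1316483.15916) = 1445.743 m
Sorted: M2 (68.000 m) < M1 (323.301 m) < M4 (561.591 m) < M5 (732.641 m) < M6 (889.053 m) < M3 (1030.414 m) < …

M2, M1, M4, M5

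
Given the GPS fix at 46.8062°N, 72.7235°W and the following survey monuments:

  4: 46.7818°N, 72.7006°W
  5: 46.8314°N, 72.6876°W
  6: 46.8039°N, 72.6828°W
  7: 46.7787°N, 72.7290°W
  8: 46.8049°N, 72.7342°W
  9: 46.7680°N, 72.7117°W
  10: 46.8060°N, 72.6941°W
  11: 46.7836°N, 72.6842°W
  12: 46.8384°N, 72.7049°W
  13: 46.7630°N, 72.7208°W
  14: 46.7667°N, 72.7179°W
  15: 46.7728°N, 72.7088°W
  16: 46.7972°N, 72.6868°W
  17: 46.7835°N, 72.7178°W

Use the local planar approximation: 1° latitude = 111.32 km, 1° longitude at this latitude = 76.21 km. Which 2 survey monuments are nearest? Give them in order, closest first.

8, 10

Distances from 46.8062°N, 72.7235°W:
4: 3.2286 km
5: 3.9185 km
6: 3.1123 km
7: 3.0899 km
8: 0.8282 km
9: 4.3465 km
10: 2.2407 km
11: 3.9115 km
12: 3.8546 km
13: 4.8134 km
14: 4.4178 km
15: 3.8832 km
16: 2.9709 km
17: 2.5640 km
Sorted: 8 (0.8282 km) < 10 (2.2407 km) < 17 (2.5640 km) < 16 (2.9709 km) < …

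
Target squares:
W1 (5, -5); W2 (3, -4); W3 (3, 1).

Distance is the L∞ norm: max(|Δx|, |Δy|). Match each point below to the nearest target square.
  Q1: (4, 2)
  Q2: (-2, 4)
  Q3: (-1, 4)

Q1→W3; Q2→W3; Q3→W3

Q1 at (4, 2):
  W1: max(|1|, |-7|) = 7
  W2: max(|-1|, |-6|) = 6
  W3: max(|-1|, |-1|) = 1
  → nearest: W3 (1)
Q2 at (-2, 4):
  W1: max(|7|, |-9|) = 9
  W2: max(|5|, |-8|) = 8
  W3: max(|5|, |-3|) = 5
  → nearest: W3 (5)
Q3 at (-1, 4):
  W1: max(|6|, |-9|) = 9
  W2: max(|4|, |-8|) = 8
  W3: max(|4|, |-3|) = 4
  → nearest: W3 (4)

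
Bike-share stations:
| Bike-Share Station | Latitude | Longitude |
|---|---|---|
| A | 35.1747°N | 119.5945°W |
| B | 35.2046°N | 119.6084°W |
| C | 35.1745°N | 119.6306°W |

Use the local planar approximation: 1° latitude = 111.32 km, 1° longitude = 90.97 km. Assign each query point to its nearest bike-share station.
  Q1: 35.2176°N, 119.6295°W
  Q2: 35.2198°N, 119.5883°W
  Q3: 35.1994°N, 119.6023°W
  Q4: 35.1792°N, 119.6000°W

Q1→B; Q2→B; Q3→B; Q4→A

Q1 at 35.2176°N, 119.6295°W:
  A: √((-0.0429·111.32)² + (0.0350·90.97)²) = √(22.806623 + 10.137538) = 5.7397 km
  B: √((-0.0130·111.32)² + (0.0211·90.97)²) = √(2.094272 + 3.684354) = 2.4039 km
  C: √((-0.0431·111.32)² + (-0.0011·90.97)²) = √(23.019768 + 0.010013) = 4.7989 km
  → nearest: B (2.4039 km)
Q2 at 35.2198°N, 119.5883°W:
  A: √((-0.0451·111.32)² + (-0.0062·90.97)²) = √(25.205742 + 0.318112) = 5.0521 km
  B: √((-0.0152·111.32)² + (-0.0201·90.97)²) = √(2.863081 + 3.343401) = 2.4913 km
  C: √((-0.0453·111.32)² + (-0.0423·90.97)²) = √(25.429791 + 14.807343) = 6.3433 km
  → nearest: B (2.4913 km)
Q3 at 35.1994°N, 119.6023°W:
  A: √((-0.0247·111.32)² + (0.0078·90.97)²) = √(7.560322 + 0.503484) = 2.8397 km
  B: √((0.0052·111.32)² + (-0.0061·90.97)²) = √(0.335084 + 0.307933) = 0.8019 km
  C: √((-0.0249·111.32)² + (-0.0283·90.97)²) = √(7.683252 + 6.627798) = 3.7830 km
  → nearest: B (0.8019 km)
Q4 at 35.1792°N, 119.6000°W:
  A: √((-0.0045·111.32)² + (0.0055·90.97)²) = √(0.250941 + 0.250335) = 0.7080 km
  B: √((0.0254·111.32)² + (-0.0084·90.97)²) = √(7.994915 + 0.583922) = 2.9290 km
  C: √((-0.0047·111.32)² + (-0.0306·90.97)²) = √(0.273742 + 7.748885) = 2.8324 km
  → nearest: A (0.7080 km)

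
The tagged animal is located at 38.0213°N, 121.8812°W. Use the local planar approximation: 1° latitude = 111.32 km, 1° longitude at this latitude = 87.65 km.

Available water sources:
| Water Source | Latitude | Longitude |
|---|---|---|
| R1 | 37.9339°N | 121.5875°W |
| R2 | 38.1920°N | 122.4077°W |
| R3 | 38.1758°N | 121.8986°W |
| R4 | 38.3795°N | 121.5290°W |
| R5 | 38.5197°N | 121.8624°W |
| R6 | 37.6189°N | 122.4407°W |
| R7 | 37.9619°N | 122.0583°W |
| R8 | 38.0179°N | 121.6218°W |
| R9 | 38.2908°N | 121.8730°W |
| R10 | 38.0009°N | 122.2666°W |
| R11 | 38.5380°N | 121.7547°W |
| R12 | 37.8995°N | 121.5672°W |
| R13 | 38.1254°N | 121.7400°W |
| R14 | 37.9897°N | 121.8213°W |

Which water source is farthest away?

Distances from 38.0213°N, 121.8812°W:
R1: √((-0.0874·111.32)² + (0.2937·87.65)²) = √(94.660602 + 662.692009) = 27.5200 km
R2: √((0.1707·111.32)² + (-0.5265·87.65)²) = √(361.088317 + 2129.612523) = 49.9069 km
R3: √((0.1545·111.32)² + (-0.0174·87.65)²) = √(295.803537 + 2.325961) = 17.2664 km
R4: √((0.3582·111.32)² + (0.3522·87.65)²) = √(1590.001589 + 952.977274) = 50.4280 km
R5: √((0.4984·111.32)² + (0.0188·87.65)²) = √(3078.239896 + 2.715311) = 55.5064 km
R6: √((-0.4024·111.32)² + (-0.5595·87.65)²) = √(2006.607076 + 2404.938764) = 66.4195 km
R7: √((-0.0594·111.32)² + (-0.1771·87.65)²) = √(43.723940 + 240.957786) = 16.8725 km
R8: √((-0.0034·111.32)² + (0.2594·87.65)²) = √(0.143253 + 516.944340) = 22.7396 km
R9: √((0.2695·111.32)² + (0.0082·87.65)²) = √(900.044401 + 0.516573) = 30.0093 km
R10: √((-0.0204·111.32)² + (-0.3854·87.65)²) = √(5.157114 + 1141.109344) = 33.8566 km
R11: √((0.5167·111.32)² + (0.1265·87.65)²) = √(3308.440423 + 122.937646) = 58.5780 km
R12: √((-0.1218·111.32)² + (0.3140·87.65)²) = √(183.840407 + 757.465988) = 30.6807 km
R13: √((0.1041·111.32)² + (0.1412·87.65)²) = √(134.291293 + 153.169831) = 16.9547 km
R14: √((-0.0316·111.32)² + (0.0599·87.65)²) = √(12.374298 + 27.564968) = 6.3198 km
Maximum: R6 at 66.4195 km.

R6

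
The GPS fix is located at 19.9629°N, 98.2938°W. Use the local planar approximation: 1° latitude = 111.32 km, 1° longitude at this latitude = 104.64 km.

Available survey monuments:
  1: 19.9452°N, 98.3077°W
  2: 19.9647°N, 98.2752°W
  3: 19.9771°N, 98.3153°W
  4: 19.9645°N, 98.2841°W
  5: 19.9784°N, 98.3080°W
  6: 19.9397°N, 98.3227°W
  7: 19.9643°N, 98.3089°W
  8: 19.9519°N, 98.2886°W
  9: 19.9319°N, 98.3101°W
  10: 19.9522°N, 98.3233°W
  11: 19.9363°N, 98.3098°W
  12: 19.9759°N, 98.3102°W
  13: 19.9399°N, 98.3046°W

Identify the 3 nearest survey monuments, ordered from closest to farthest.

4, 8, 7

Distances from 19.9629°N, 98.2938°W:
1: √((-0.0177·111.32)² + (-0.0139·104.64)²) = √(3.882334 + 2.115559) = 2.4491 km
2: √((0.0018·111.32)² + (0.0186·104.64)²) = √(0.040151 + 3.788099) = 1.9566 km
3: √((0.0142·111.32)² + (-0.0215·104.64)²) = √(2.498752 + 5.061420) = 2.7496 km
4: √((0.0016·111.32)² + (0.0097·104.64)²) = √(0.031724 + 1.030241) = 1.0305 km
5: √((0.0155·111.32)² + (-0.0142·104.64)²) = √(2.977212 + 2.207863) = 2.2771 km
6: √((-0.0232·111.32)² + (-0.0289·104.64)²) = √(6.669947 + 9.145157) = 3.9768 km
7: √((0.0014·111.32)² + (-0.0151·104.64)²) = √(0.024289 + 2.496602) = 1.5877 km
8: √((-0.0110·111.32)² + (0.0052·104.64)²) = √(1.499449 + 0.296075) = 1.3400 km
9: √((-0.0310·111.32)² + (-0.0163·104.64)²) = √(11.908849 + 2.909181) = 3.8494 km
10: √((-0.0107·111.32)² + (-0.0295·104.64)²) = √(1.418776 + 9.528828) = 3.3087 km
11: √((-0.0266·111.32)² + (-0.0160·104.64)²) = √(8.768184 + 2.803080) = 3.4017 km
12: √((0.0130·111.32)² + (-0.0164·104.64)²) = √(2.094272 + 2.944985) = 2.2448 km
13: √((-0.0230·111.32)² + (-0.0108·104.64)²) = √(6.555443 + 1.277153) = 2.7987 km
Sorted: 4 (1.0305 km) < 8 (1.3400 km) < 7 (1.5877 km) < 2 (1.9566 km) < 12 (2.2448 km) < …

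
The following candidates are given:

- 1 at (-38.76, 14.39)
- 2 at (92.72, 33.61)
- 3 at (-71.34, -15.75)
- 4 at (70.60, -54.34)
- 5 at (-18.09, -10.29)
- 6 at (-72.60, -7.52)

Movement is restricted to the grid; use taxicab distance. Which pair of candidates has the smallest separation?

3 and 6

Pairwise distances:
3–6: 9.49
1–5: 45.35
1–6: 55.75
5–6: 57.28
3–5: 58.71
1–3: 62.72
2–4: 110.07
4–5: 132.74
1–2: 150.70
2–5: 154.71
1–4: 178.09
3–4: 180.53
4–6: 190.02
2–6: 206.45
2–3: 213.42
Closest pair: 3–6 at 9.49.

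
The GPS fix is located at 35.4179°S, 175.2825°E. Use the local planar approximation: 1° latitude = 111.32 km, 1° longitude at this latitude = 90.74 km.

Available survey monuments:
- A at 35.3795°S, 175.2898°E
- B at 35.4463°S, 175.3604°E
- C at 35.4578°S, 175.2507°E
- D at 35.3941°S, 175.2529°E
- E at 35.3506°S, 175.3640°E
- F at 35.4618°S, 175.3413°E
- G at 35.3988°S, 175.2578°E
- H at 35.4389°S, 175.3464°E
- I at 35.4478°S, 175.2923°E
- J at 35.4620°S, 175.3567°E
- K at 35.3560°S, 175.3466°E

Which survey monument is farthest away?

E

Distances from 35.4179°S, 175.2825°E:
A: 4.3257 km
B: 7.7434 km
C: 5.2967 km
D: 3.7727 km
E: 10.5270 km
F: 7.2353 km
G: 3.0894 km
H: 6.2518 km
I: 3.4452 km
J: 8.3326 km
K: 9.0174 km
Maximum: E at 10.5270 km.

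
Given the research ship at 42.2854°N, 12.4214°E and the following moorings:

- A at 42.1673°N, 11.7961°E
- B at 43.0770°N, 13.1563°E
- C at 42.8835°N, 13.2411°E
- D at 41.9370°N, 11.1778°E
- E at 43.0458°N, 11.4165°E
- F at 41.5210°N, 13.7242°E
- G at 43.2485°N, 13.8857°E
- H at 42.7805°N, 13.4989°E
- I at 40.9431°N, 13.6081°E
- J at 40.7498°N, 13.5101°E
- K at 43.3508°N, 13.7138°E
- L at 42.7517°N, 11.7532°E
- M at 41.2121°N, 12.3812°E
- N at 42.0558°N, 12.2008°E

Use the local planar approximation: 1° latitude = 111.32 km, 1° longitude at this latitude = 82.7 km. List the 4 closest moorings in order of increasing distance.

N, A, L, C

Distances from 42.2854°N, 12.4214°E:
A: √((-0.1181·111.32)² + (-0.6253·82.7)²) = √(172.840769 + 2674.163006) = 53.3573 km
B: √((0.7916·111.32)² + (0.7349·82.7)²) = √(7765.295132 + 3693.750133) = 107.0469 km
C: √((0.5981·111.32)² + (0.8197·82.7)²) = √(4432.961915 + 4595.374281) = 95.0176 km
D: √((-0.3484·111.32)² + (-1.2436·82.7)²) = √(1504.189968 + 10577.242122) = 109.9156 km
E: √((0.7604·111.32)² + (-1.0049·82.7)²) = √(7165.237856 + 6906.479253) = 118.6243 km
F: √((-0.7644·111.32)² + (1.3028·82.7)²) = √(7240.820010 + 11608.243751) = 137.2919 km
G: √((0.9631·111.32)² + (1.4643·82.7)²) = √(11494.475556 + 14664.631148) = 161.7378 km
H: √((0.4951·111.32)² + (1.0775·82.7)²) = √(3037.611638 + 7940.458436) = 104.7763 km
I: √((-1.3423·111.32)² + (1.1867·82.7)²) = √(22327.781614 + 9631.477265) = 178.7715 km
J: √((-1.5356·111.32)² + (1.0887·82.7)²) = √(29221.506514 + 8106.389460) = 193.2043 km
K: √((1.0654·111.32)² + (1.2924·82.7)²) = √(14066.037802 + 11423.650767) = 159.6549 km
L: √((0.4663·111.32)² + (-0.6682·82.7)²) = √(2694.494033 + 3053.683073) = 75.8167 km
M: √((-1.0733·111.32)² + (-0.0402·82.7)²) = √(14275.412094 + 11.052566) = 119.5260 km
N: √((-0.2296·111.32)² + (-0.2206·82.7)²) = √(653.266162 + 332.829671) = 31.4022 km
Sorted: N (31.4022 km) < A (53.3573 km) < L (75.8167 km) < C (95.0176 km) < H (104.7763 km) < B (107.0469 km) < …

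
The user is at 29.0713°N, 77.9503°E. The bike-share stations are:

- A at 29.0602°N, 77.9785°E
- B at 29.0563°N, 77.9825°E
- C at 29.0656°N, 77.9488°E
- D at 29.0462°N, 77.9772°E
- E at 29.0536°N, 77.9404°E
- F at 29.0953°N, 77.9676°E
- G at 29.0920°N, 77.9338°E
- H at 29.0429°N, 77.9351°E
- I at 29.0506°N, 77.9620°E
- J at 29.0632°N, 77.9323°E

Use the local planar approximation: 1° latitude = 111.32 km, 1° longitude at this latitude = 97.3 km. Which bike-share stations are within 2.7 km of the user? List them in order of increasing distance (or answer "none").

Distances from 29.0713°N, 77.9503°E:
A: 3.0093 km
B: 3.5503 km
C: 0.6511 km
D: 3.8286 km
E: 2.1932 km
F: 3.1577 km
G: 2.8084 km
H: 3.4903 km
I: 2.5702 km
J: 1.9699 km
Threshold 2.7 km: C (0.6511 km), J (1.9699 km), E (2.1932 km), I (2.5702 km) are within range.

C, J, E, I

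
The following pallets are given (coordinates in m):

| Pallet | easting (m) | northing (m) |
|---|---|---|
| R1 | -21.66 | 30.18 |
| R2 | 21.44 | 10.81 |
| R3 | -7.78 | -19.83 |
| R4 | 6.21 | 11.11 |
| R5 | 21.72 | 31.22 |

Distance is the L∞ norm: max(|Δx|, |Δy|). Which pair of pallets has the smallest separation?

R2 and R4

Pairwise distances:
R1–R2: 43.10 m
R1–R3: 50.01 m
R1–R4: 27.87 m
R1–R5: 43.38 m
R2–R3: 30.64 m
R2–R4: 15.23 m
R2–R5: 20.41 m
R3–R4: 30.94 m
R3–R5: 51.05 m
R4–R5: 20.11 m
Closest pair: R2–R4 at 15.23 m.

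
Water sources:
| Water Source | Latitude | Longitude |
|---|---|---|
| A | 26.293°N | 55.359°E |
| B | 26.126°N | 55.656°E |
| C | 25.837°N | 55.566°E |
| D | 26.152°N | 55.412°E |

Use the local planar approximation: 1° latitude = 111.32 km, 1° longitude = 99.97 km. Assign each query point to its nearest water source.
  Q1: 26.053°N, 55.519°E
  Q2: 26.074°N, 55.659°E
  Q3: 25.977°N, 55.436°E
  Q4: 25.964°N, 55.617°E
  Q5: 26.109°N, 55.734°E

Q1→D; Q2→B; Q3→D; Q4→C; Q5→B

Q1 at 26.053°N, 55.519°E:
  A: 31.139 km
  B: 15.925 km
  C: 24.500 km
  D: 15.358 km
  → nearest: D (15.358 km)
Q2 at 26.074°N, 55.659°E:
  A: 38.650 km
  B: 5.796 km
  C: 27.973 km
  D: 26.175 km
  → nearest: B (5.796 km)
Q3 at 25.977°N, 55.436°E:
  A: 36.010 km
  B: 27.547 km
  C: 20.292 km
  D: 19.628 km
  → nearest: D (19.628 km)
Q4 at 25.964°N, 55.617°E:
  A: 44.795 km
  B: 18.450 km
  C: 15.029 km
  D: 29.291 km
  → nearest: C (15.029 km)
Q5 at 26.109°N, 55.734°E:
  A: 42.719 km
  B: 8.024 km
  C: 34.625 km
  D: 32.544 km
  → nearest: B (8.024 km)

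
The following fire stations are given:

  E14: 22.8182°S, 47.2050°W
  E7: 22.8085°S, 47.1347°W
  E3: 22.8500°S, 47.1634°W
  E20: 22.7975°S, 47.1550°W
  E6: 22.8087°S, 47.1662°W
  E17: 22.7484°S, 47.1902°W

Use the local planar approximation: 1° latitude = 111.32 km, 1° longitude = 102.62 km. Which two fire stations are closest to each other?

E20 and E6

Pairwise distances:
E14–E7: 7.2945 km
E14–E3: 5.5458 km
E14–E20: 5.6247 km
E14–E6: 4.1197 km
E14–E17: 7.9172 km
E7–E3: 5.4787 km
E7–E20: 2.4164 km
E7–E6: 3.2326 km
E7–E17: 8.7863 km
E3–E20: 5.9075 km
E3–E6: 4.6065 km
E3–E17: 11.6397 km
E20–E6: 1.6957 km
E20–E17: 6.5516 km
E6–E17: 7.1502 km
Closest pair: E20–E6 at 1.6957 km.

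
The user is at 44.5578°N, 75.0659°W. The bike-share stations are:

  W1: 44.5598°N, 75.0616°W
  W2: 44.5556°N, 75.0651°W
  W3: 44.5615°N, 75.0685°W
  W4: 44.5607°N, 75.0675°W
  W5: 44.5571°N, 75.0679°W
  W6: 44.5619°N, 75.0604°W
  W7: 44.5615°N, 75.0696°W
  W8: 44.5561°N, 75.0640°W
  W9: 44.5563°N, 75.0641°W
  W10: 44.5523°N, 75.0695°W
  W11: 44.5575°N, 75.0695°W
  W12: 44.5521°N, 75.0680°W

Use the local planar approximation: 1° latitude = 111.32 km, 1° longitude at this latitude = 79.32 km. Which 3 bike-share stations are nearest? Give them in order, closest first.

Distances from 44.5578°N, 75.0659°W:
W1: 0.4073 km
W2: 0.2530 km
W3: 0.4606 km
W4: 0.3469 km
W5: 0.1767 km
W6: 0.6314 km
W7: 0.5057 km
W8: 0.2419 km
W9: 0.2197 km
W10: 0.6756 km
W11: 0.2875 km
W12: 0.6560 km
Sorted: W5 (0.1767 km) < W9 (0.2197 km) < W8 (0.2419 km) < W2 (0.2530 km) < W11 (0.2875 km) < …

W5, W9, W8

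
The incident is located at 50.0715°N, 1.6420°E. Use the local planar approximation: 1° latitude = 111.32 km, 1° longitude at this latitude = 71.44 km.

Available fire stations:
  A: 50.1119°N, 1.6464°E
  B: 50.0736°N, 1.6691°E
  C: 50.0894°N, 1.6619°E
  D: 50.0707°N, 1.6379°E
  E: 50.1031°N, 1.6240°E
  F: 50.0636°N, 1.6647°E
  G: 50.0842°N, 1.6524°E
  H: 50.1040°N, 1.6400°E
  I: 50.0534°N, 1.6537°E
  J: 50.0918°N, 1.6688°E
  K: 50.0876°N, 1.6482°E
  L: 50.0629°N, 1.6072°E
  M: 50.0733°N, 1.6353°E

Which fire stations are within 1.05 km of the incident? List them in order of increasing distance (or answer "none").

D, M

Distances from 50.0715°N, 1.6420°E:
A: 4.5083 km
B: 1.9501 km
C: 2.4478 km
D: 0.3061 km
E: 3.7454 km
F: 1.8448 km
G: 1.5971 km
H: 3.6207 km
I: 2.1814 km
J: 2.9618 km
K: 1.8462 km
L: 2.6641 km
M: 0.5189 km
Threshold 1.05 km: D (0.3061 km), M (0.5189 km) are within range.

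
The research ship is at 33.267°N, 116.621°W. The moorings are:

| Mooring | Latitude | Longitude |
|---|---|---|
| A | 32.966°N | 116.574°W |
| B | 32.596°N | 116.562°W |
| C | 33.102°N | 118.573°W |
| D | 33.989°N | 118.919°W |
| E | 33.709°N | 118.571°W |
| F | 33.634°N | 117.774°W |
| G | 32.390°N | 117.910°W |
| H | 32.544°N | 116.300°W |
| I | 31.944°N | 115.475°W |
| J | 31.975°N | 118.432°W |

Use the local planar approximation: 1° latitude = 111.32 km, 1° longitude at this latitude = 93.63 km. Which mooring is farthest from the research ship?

D

Distances from 33.267°N, 116.621°W:
A: √((-0.301·111.32)² + (0.047·93.63)²) = √(1122.74049 + 19.36537) = 33.795 km
B: √((-0.671·111.32)² + (0.059·93.63)²) = √(5579.45059 + 30.51645) = 74.900 km
C: √((-0.165·111.32)² + (-1.952·93.63)²) = √(337.37608 + 33403.32303) = 183.686 km
D: √((0.722·111.32)² + (-2.298·93.63)²) = √(6459.82556 + 46294.57436) = 229.683 km
E: √((0.442·111.32)² + (-1.950·93.63)²) = √(2420.97851 + 33334.90866) = 189.092 km
F: √((0.367·111.32)² + (-1.153·93.63)²) = √(1669.08527 + 11654.36623) = 115.427 km
G: √((-0.877·111.32)² + (-1.289·93.63)²) = √(9531.15609 + 14565.85162) = 155.232 km
H: √((-0.723·111.32)² + (0.321·93.63)²) = √(6477.73220 + 903.31685) = 85.913 km
I: √((-1.323·111.32)² + (1.146·93.63)²) = √(21690.32621 + 11513.28571) = 182.219 km
J: √((-1.292·111.32)² + (-1.811·93.63)²) = √(20685.75719 + 28751.92636) = 222.346 km
Maximum: D at 229.683 km.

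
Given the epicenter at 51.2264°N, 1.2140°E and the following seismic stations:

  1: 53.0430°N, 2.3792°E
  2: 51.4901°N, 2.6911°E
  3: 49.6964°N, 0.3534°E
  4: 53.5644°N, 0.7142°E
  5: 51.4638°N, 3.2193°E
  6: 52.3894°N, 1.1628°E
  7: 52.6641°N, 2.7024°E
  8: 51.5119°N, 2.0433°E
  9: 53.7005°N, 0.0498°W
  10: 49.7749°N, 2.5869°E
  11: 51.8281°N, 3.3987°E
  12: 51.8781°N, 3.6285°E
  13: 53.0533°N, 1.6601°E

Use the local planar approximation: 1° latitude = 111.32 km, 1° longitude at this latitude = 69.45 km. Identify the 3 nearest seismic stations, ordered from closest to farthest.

Distances from 51.2264°N, 1.2140°E:
1: √((1.8166·111.32)² + (1.1652·69.45)²) = √(40894.510585 + 6548.554587) = 217.8143 km
2: √((0.2637·111.32)² + (1.4771·69.45)²) = √(861.720957 + 10523.599131) = 106.7020 km
3: √((-1.5300·111.32)² + (-0.8606·69.45)²) = √(29008.766144 + 3572.293914) = 180.5022 km
4: √((2.3380·111.32)² + (-0.4998·69.45)²) = √(67738.474041 + 1204.861157) = 262.5706 km
5: √((0.2374·111.32)² + (2.0053·69.45)²) = √(698.405779 + 19395.599500) = 141.7533 km
6: √((1.1630·111.32)² + (-0.0512·69.45)²) = √(16761.227654 + 12.643998) = 129.5140 km
7: √((1.4377·111.32)² + (1.4884·69.45)²) = √(25614.326484 + 10685.228722) = 190.5244 km
8: √((0.2855·111.32)² + (0.8293·69.45)²) = √(1010.086625 + 3317.170778) = 65.7819 km
9: √((2.4741·111.32)² + (-1.2638·69.45)²) = √(75854.420332 + 7703.732642) = 289.0643 km
10: √((-1.4515·111.32)² + (1.3729·69.45)²) = √(26108.413098 + 9091.222988) = 187.6157 km
11: √((0.6017·111.32)² + (2.1847·69.45)²) = √(4486.487048 + 23021.208463) = 165.8544 km
12: √((0.6517·111.32)² + (2.4145·69.45)²) = √(5263.102612 + 28118.938353) = 182.7075 km
13: √((1.8269·111.32)² + (0.4461·69.45)²) = √(41359.563524 + 959.862327) = 205.7169 km
Sorted: 8 (65.7819 km) < 2 (106.7020 km) < 6 (129.5140 km) < 5 (141.7533 km) < 11 (165.8544 km) < …

8, 2, 6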